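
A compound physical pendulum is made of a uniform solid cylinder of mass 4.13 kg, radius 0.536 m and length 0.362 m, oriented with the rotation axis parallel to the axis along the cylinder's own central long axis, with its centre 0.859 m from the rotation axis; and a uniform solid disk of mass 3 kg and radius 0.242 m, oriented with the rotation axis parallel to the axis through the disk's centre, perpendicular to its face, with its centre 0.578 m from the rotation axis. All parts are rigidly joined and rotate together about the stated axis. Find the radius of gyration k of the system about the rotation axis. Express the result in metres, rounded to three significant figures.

Solid cylinder: I_cm = (1/2)MR² = (1/2)(4.13)(0.536)² = 0.59327 kg m^2; centre at d = 0.859 m, so the parallel axis theorem gives I = 0.59327 + (4.13)(0.859)² = 3.6407 kg m^2.
Solid disk: I_cm = (1/2)MR² = (1/2)(3)(0.242)² = 0.087846 kg m^2; centre at d = 0.578 m, so the parallel axis theorem gives I = 0.087846 + (3)(0.578)² = 1.0901 kg m^2.
Total I = 4.7308 kg m^2; total mass M = 7.13 kg.
k = √(I/M) = √(4.7308/7.13) = 0.81456 m.

0.815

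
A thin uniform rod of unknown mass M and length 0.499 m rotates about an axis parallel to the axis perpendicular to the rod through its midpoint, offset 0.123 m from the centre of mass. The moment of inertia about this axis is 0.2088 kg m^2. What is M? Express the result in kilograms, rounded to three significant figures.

I = I_cm + Md² = (1/12)ML² + Md² = M·[0.0833333·(0.499)² + (0.123)²] = M·0.035879.
So M = 0.2088 / 0.035879 = 5.8195 kg.

5.82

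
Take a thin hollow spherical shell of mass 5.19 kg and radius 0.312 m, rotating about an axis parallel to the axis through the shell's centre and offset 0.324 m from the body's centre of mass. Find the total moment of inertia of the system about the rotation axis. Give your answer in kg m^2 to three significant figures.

I_cm = (2/3)MR² = (2/3)(5.19)(0.312)² = 0.33681 kg m^2; centre at d = 0.324 m, so I = I_cm + Md² gives I = 0.33681 + (5.19)(0.324)² = 0.88164 kg m^2.

0.882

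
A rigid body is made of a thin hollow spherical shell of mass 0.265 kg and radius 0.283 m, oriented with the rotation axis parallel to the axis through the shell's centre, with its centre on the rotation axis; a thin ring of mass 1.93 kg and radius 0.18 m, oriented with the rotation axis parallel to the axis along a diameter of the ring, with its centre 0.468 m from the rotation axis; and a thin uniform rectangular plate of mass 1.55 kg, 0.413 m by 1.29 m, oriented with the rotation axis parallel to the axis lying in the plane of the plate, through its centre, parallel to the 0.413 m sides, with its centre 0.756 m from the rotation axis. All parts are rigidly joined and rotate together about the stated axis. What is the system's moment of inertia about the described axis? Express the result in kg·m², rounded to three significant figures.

1.57

Spherical shell: I_cm = (2/3)MR² = (2/3)(0.265)(0.283)² = 0.014149 kg·m²; axis through the centre, so I = 0.014149 kg·m².
Thin ring: I_cm = (1/2)MR² = (1/2)(1.93)(0.18)² = 0.031266 kg·m²; centre at d = 0.468 m, so I = I_cm + Md² gives I = 0.031266 + (1.93)(0.468)² = 0.45398 kg·m².
Rectangular plate: I_cm = (1/12)Mb² = (1/12)(1.55)(1.29)² = 0.21495 kg·m²; centre at d = 0.756 m, so I = I_cm + Md² gives I = 0.21495 + (1.55)(0.756)² = 1.1008 kg·m².
Total I = 0.014149 + 0.45398 + 1.1008 = 1.569 kg·m².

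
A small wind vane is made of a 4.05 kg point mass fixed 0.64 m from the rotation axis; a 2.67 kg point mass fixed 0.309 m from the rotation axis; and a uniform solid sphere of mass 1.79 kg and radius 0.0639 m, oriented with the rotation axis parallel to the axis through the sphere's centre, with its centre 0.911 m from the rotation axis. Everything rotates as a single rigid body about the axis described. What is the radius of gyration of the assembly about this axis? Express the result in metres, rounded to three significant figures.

0.632

Point mass: I_cm = 0; centre at d = 0.64 m, so the parallel axis theorem gives I = 0 + (4.05)(0.64)² = 1.6589 kg·m².
Point mass: I_cm = 0; centre at d = 0.309 m, so the parallel axis theorem gives I = 0 + (2.67)(0.309)² = 0.25493 kg·m².
Solid sphere: I_cm = (2/5)MR² = (2/5)(1.79)(0.0639)² = 0.0029236 kg·m²; centre at d = 0.911 m, so the parallel axis theorem gives I = 0.0029236 + (1.79)(0.911)² = 1.4885 kg·m².
Total I = 3.4023 kg·m²; total mass M = 8.51 kg.
k = √(I/M) = √(3.4023/8.51) = 0.6323 m.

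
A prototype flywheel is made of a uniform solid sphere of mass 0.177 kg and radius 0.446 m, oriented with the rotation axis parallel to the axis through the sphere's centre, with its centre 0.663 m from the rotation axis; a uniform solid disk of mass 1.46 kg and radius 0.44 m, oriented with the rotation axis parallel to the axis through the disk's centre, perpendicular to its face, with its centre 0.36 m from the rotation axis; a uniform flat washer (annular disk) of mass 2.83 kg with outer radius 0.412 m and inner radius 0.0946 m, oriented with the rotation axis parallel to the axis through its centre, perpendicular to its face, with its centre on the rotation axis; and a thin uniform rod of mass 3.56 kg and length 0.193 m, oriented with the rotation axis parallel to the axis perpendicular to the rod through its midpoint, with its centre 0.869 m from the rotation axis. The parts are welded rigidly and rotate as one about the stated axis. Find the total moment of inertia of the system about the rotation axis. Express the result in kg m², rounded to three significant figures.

3.37

Solid sphere: I_cm = (2/5)MR² = (2/5)(0.177)(0.446)² = 0.014083 kg m²; centre at d = 0.663 m, so I = I_cm + Md² gives I = 0.014083 + (0.177)(0.663)² = 0.091887 kg m².
Solid disk: I_cm = (1/2)MR² = (1/2)(1.46)(0.44)² = 0.14133 kg m²; centre at d = 0.36 m, so I = I_cm + Md² gives I = 0.14133 + (1.46)(0.36)² = 0.33054 kg m².
Annular disk: I_cm = (1/2)M(R²+r²) = (1/2)(2.83)[(0.412)² + (0.0946)²] = 0.25285 kg m²; axis through the centre, so I = 0.25285 kg m².
Thin rod: I_cm = (1/12)ML² = (1/12)(3.56)(0.193)² = 0.011051 kg m²; centre at d = 0.869 m, so I = I_cm + Md² gives I = 0.011051 + (3.56)(0.869)² = 2.6994 kg m².
Total I = 0.091887 + 0.33054 + 0.25285 + 2.6994 = 3.3747 kg m².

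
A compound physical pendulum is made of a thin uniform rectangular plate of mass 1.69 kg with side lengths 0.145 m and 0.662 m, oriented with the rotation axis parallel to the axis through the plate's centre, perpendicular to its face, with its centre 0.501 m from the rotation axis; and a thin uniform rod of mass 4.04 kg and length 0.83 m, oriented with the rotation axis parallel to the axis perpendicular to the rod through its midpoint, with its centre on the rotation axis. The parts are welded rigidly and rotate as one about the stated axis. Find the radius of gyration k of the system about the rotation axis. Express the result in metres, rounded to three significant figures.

0.355

Rectangular plate: I_cm = (1/12)M(a²+b²) = (1/12)(1.69)[(0.145)² + (0.662)²] = 0.06468 kg m^2; centre at d = 0.501 m, so I = I_cm + Md² gives I = 0.06468 + (1.69)(0.501)² = 0.48887 kg m^2.
Thin rod: I_cm = (1/12)ML² = (1/12)(4.04)(0.83)² = 0.23193 kg m^2; axis through the centre, so I = 0.23193 kg m^2.
Total I = 0.7208 kg m^2; total mass M = 5.73 kg.
k = √(I/M) = √(0.7208/5.73) = 0.35468 m.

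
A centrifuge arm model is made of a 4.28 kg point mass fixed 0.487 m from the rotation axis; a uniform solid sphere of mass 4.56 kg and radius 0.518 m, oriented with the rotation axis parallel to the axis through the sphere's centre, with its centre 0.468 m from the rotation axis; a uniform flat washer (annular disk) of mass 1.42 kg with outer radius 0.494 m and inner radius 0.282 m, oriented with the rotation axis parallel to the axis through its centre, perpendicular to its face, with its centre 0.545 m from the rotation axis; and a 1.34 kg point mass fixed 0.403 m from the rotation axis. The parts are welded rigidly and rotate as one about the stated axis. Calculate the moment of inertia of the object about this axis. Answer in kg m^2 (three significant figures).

3.37

Point mass: I_cm = 0; centre at d = 0.487 m, so the parallel axis theorem gives I = 0 + (4.28)(0.487)² = 1.0151 kg m^2.
Solid sphere: I_cm = (2/5)MR² = (2/5)(4.56)(0.518)² = 0.48942 kg m^2; centre at d = 0.468 m, so the parallel axis theorem gives I = 0.48942 + (4.56)(0.468)² = 1.4882 kg m^2.
Annular disk: I_cm = (1/2)M(R²+r²) = (1/2)(1.42)[(0.494)² + (0.282)²] = 0.22973 kg m^2; centre at d = 0.545 m, so the parallel axis theorem gives I = 0.22973 + (1.42)(0.545)² = 0.6515 kg m^2.
Point mass: I_cm = 0; centre at d = 0.403 m, so the parallel axis theorem gives I = 0 + (1.34)(0.403)² = 0.21763 kg m^2.
Total I = 1.0151 + 1.4882 + 0.6515 + 0.21763 = 3.3724 kg m^2.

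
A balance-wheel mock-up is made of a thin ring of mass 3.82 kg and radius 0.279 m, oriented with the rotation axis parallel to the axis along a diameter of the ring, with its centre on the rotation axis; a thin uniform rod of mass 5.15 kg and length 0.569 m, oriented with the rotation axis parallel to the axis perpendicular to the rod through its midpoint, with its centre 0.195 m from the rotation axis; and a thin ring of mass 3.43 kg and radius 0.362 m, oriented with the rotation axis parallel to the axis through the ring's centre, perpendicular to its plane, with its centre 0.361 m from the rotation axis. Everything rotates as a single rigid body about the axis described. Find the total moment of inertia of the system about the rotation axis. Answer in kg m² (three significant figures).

1.38

Thin ring: I_cm = (1/2)MR² = (1/2)(3.82)(0.279)² = 0.14868 kg m²; axis through the centre, so I = 0.14868 kg m².
Thin rod: I_cm = (1/12)ML² = (1/12)(5.15)(0.569)² = 0.13895 kg m²; centre at d = 0.195 m, so I = I_cm + Md² gives I = 0.13895 + (5.15)(0.195)² = 0.33478 kg m².
Thin ring: I_cm = MR² = (3.43)(0.362)² = 0.44948 kg m²; centre at d = 0.361 m, so I = I_cm + Md² gives I = 0.44948 + (3.43)(0.361)² = 0.89648 kg m².
Total I = 0.14868 + 0.33478 + 0.89648 = 1.3799 kg m².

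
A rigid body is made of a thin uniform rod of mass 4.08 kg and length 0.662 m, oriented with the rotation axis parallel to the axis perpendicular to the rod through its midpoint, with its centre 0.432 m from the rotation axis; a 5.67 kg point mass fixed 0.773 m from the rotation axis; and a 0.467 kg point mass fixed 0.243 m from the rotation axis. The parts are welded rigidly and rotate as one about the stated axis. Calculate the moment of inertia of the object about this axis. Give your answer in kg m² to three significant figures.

Thin rod: I_cm = (1/12)ML² = (1/12)(4.08)(0.662)² = 0.149 kg m²; centre at d = 0.432 m, so I = I_cm + Md² gives I = 0.149 + (4.08)(0.432)² = 0.91043 kg m².
Point mass: I_cm = 0; centre at d = 0.773 m, so I = I_cm + Md² gives I = 0 + (5.67)(0.773)² = 3.388 kg m².
Point mass: I_cm = 0; centre at d = 0.243 m, so I = I_cm + Md² gives I = 0 + (0.467)(0.243)² = 0.027576 kg m².
Total I = 0.91043 + 3.388 + 0.027576 = 4.326 kg m².

4.33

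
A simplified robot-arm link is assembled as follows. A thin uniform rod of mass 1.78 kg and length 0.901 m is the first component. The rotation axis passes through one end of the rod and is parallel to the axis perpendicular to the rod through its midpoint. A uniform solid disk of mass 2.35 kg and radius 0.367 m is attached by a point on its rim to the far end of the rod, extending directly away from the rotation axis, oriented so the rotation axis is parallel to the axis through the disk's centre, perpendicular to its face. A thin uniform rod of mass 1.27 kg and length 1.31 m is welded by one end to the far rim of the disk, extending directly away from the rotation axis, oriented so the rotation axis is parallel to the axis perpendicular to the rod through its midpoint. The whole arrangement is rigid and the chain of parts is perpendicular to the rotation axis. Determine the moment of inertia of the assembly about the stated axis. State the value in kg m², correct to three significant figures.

11.3

Thin rod: I_cm = (1/12)ML² = (1/12)(1.78)(0.901)² = 0.12042 kg m²; centre at d = 0.4505 m, so the parallel axis theorem gives I = 0.12042 + (1.78)(0.4505)² = 0.48167 kg m².
Solid disk: I_cm = (1/2)MR² = (1/2)(2.35)(0.367)² = 0.15826 kg m²; centre at d = 0.4505 + 0.4505 + 0.367 = 1.268 m, so the parallel axis theorem gives I = 0.15826 + (2.35)(1.268)² = 3.9366 kg m².
Thin rod: I_cm = (1/12)ML² = (1/12)(1.27)(1.31)² = 0.18162 kg m²; centre at d = 0.4505 + 0.4505 + 0.367 + 0.367 + 0.655 = 2.29 m, so the parallel axis theorem gives I = 0.18162 + (1.27)(2.29)² = 6.8416 kg m².
Total I = 0.48167 + 3.9366 + 6.8416 = 11.26 kg m².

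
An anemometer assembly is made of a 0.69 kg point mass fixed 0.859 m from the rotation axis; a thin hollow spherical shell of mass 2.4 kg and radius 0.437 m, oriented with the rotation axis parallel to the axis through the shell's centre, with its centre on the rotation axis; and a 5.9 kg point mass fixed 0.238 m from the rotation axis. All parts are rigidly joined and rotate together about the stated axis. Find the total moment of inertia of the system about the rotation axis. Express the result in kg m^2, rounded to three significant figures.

Point mass: I_cm = 0; centre at d = 0.859 m, so I = I_cm + Md² gives I = 0 + (0.69)(0.859)² = 0.50914 kg m^2.
Spherical shell: I_cm = (2/3)MR² = (2/3)(2.4)(0.437)² = 0.30555 kg m^2; axis through the centre, so I = 0.30555 kg m^2.
Point mass: I_cm = 0; centre at d = 0.238 m, so I = I_cm + Md² gives I = 0 + (5.9)(0.238)² = 0.3342 kg m^2.
Total I = 0.50914 + 0.30555 + 0.3342 = 1.1489 kg m^2.

1.15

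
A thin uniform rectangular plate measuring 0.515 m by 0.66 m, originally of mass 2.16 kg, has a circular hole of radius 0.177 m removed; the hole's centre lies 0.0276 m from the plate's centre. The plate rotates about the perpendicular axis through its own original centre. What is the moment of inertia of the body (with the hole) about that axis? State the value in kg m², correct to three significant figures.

0.116

Unpierced body about its centre: I₀ = (1/12)M(a²+b²) = (1/12)(2.16)[(0.515)² + (0.66)²] = 0.12615 kg m².
The removed disk has mass m = M·πr²/(ab) = (2.16)·π(0.177)²/(0.515·0.66) = 0.62546 kg (same uniform areal density).
Its moment of inertia about the rotation axis (parallel-axis theorem): I_hole = (1/2)mr² + md² = (1/2)(0.62546)(0.177)² + (0.62546)(0.0276)² = 0.010274 kg m².
Treating the hole as negative mass, I = I₀ − I_hole = 0.12615 − 0.010274 = 0.11587 kg m².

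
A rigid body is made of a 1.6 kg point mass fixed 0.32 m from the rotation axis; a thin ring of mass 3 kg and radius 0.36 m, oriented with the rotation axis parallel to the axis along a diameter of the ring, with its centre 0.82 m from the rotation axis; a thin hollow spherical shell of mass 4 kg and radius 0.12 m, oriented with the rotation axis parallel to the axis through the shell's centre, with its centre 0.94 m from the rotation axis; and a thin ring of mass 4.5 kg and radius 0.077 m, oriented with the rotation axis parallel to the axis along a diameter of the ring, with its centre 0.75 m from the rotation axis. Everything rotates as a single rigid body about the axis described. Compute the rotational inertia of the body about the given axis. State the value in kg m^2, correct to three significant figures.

8.49

Point mass: I_cm = 0; centre at d = 0.32 m, so the parallel axis theorem gives I = 0 + (1.6)(0.32)² = 0.16384 kg m^2.
Thin ring: I_cm = (1/2)MR² = (1/2)(3)(0.36)² = 0.1944 kg m^2; centre at d = 0.82 m, so the parallel axis theorem gives I = 0.1944 + (3)(0.82)² = 2.2116 kg m^2.
Spherical shell: I_cm = (2/3)MR² = (2/3)(4)(0.12)² = 0.0384 kg m^2; centre at d = 0.94 m, so the parallel axis theorem gives I = 0.0384 + (4)(0.94)² = 3.5728 kg m^2.
Thin ring: I_cm = (1/2)MR² = (1/2)(4.5)(0.077)² = 0.01334 kg m^2; centre at d = 0.75 m, so the parallel axis theorem gives I = 0.01334 + (4.5)(0.75)² = 2.5446 kg m^2.
Total I = 0.16384 + 2.2116 + 3.5728 + 2.5446 = 8.4928 kg m^2.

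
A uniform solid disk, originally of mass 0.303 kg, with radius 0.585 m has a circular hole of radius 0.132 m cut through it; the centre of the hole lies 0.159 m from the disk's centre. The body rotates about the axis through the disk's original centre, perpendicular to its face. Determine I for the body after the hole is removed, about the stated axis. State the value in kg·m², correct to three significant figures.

0.0513

Unpierced body about its centre: I₀ = (1/2)MR² = (1/2)(0.303)(0.585)² = 0.051847 kg·m².
The removed disk has mass m = M·(r/R)² = (0.303)(0.132/0.585)² = 0.015427 kg (same uniform areal density).
Its moment of inertia about the rotation axis (parallel-axis theorem): I_hole = (1/2)mr² + md² = (1/2)(0.015427)(0.132)² + (0.015427)(0.159)² = 0.00052441 kg·m².
Treating the hole as negative mass, I = I₀ − I_hole = 0.051847 − 0.00052441 = 0.051323 kg·m².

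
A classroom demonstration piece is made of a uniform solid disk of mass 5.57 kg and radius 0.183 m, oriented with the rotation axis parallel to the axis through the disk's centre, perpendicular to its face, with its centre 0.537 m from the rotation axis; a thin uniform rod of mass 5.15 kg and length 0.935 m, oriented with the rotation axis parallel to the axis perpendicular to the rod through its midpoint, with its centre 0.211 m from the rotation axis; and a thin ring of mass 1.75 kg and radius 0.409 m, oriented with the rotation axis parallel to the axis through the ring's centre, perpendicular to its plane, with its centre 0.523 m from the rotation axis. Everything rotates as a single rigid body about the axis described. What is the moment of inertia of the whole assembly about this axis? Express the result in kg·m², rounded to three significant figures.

3.08

Solid disk: I_cm = (1/2)MR² = (1/2)(5.57)(0.183)² = 0.093267 kg·m²; centre at d = 0.537 m, so I = I_cm + Md² gives I = 0.093267 + (5.57)(0.537)² = 1.6995 kg·m².
Thin rod: I_cm = (1/12)ML² = (1/12)(5.15)(0.935)² = 0.37519 kg·m²; centre at d = 0.211 m, so I = I_cm + Md² gives I = 0.37519 + (5.15)(0.211)² = 0.60447 kg·m².
Thin ring: I_cm = MR² = (1.75)(0.409)² = 0.29274 kg·m²; centre at d = 0.523 m, so I = I_cm + Md² gives I = 0.29274 + (1.75)(0.523)² = 0.77142 kg·m².
Total I = 1.6995 + 0.60447 + 0.77142 = 3.0754 kg·m².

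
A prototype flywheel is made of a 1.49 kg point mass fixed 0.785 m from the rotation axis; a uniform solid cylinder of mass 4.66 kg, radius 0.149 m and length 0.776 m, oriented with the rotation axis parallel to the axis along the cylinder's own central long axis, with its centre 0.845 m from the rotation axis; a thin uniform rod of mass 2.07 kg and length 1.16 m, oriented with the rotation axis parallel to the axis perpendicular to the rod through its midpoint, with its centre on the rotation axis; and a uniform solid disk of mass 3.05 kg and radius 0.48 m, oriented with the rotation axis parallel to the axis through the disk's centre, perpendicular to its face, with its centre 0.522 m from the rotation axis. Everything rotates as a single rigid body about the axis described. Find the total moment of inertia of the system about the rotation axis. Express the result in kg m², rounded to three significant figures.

5.71

Point mass: I_cm = 0; centre at d = 0.785 m, so the parallel axis theorem gives I = 0 + (1.49)(0.785)² = 0.91818 kg m².
Solid cylinder: I_cm = (1/2)MR² = (1/2)(4.66)(0.149)² = 0.051728 kg m²; centre at d = 0.845 m, so the parallel axis theorem gives I = 0.051728 + (4.66)(0.845)² = 3.3791 kg m².
Thin rod: I_cm = (1/12)ML² = (1/12)(2.07)(1.16)² = 0.23212 kg m²; axis through the centre, so I = 0.23212 kg m².
Solid disk: I_cm = (1/2)MR² = (1/2)(3.05)(0.48)² = 0.35136 kg m²; centre at d = 0.522 m, so the parallel axis theorem gives I = 0.35136 + (3.05)(0.522)² = 1.1824 kg m².
Total I = 0.91818 + 3.3791 + 0.23212 + 1.1824 = 5.7118 kg m².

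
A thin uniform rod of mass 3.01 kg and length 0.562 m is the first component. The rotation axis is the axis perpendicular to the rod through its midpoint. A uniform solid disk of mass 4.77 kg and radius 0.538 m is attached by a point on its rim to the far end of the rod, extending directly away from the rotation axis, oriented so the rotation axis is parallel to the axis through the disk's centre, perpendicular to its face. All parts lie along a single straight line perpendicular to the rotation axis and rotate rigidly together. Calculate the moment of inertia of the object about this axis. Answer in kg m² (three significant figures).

3.97

Thin rod: I_cm = (1/12)ML² = (1/12)(3.01)(0.562)² = 0.079224 kg m²; axis through the centre, so I = 0.079224 kg m².
Solid disk: I_cm = (1/2)MR² = (1/2)(4.77)(0.538)² = 0.69032 kg m²; centre at d = 0.281 + 0.538 = 0.819 m, so I = I_cm + Md² gives I = 0.69032 + (4.77)(0.819)² = 3.8899 kg m².
Total I = 0.079224 + 3.8899 = 3.9691 kg m².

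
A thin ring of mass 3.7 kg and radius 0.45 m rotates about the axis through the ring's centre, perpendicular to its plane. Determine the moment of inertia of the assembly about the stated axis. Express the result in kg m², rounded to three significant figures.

I_cm = MR² = (3.7)(0.45)² = 0.74925 kg m²; axis through the centre, so I = 0.74925 kg m².

0.749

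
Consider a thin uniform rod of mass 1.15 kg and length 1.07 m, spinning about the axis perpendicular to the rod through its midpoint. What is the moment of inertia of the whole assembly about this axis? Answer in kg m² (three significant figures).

I_cm = (1/12)ML² = (1/12)(1.15)(1.07)² = 0.10972 kg m²; axis through the centre, so I = 0.10972 kg m².

0.110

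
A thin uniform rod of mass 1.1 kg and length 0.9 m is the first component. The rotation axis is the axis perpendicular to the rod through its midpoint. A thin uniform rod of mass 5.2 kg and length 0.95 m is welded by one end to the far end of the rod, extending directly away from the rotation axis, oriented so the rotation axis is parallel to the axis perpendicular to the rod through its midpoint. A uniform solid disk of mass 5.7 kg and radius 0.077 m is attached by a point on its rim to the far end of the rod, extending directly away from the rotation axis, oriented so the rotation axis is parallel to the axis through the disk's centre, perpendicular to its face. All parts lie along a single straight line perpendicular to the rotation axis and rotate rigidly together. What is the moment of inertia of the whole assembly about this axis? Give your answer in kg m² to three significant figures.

17.4

Thin rod: I_cm = (1/12)ML² = (1/12)(1.1)(0.9)² = 0.07425 kg m²; axis through the centre, so I = 0.07425 kg m².
Thin rod: I_cm = (1/12)ML² = (1/12)(5.2)(0.95)² = 0.39108 kg m²; centre at d = 0.45 + 0.475 = 0.925 m, so I = I_cm + Md² gives I = 0.39108 + (5.2)(0.925)² = 4.8403 kg m².
Solid disk: I_cm = (1/2)MR² = (1/2)(5.7)(0.077)² = 0.016898 kg m²; centre at d = 0.45 + 0.475 + 0.475 + 0.077 = 1.477 m, so I = I_cm + Md² gives I = 0.016898 + (5.7)(1.477)² = 12.452 kg m².
Total I = 0.07425 + 4.8403 + 12.452 = 17.366 kg m².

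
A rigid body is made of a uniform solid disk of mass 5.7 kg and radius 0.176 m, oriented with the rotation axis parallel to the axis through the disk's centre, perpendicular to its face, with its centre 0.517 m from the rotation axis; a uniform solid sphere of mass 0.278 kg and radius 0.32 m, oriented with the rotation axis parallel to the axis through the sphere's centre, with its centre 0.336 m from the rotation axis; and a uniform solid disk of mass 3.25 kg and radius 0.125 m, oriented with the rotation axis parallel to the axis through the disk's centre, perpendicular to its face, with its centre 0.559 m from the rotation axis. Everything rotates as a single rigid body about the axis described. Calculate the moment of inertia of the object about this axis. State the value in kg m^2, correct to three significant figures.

Solid disk: I_cm = (1/2)MR² = (1/2)(5.7)(0.176)² = 0.088282 kg m^2; centre at d = 0.517 m, so I = I_cm + Md² gives I = 0.088282 + (5.7)(0.517)² = 1.6118 kg m^2.
Solid sphere: I_cm = (2/5)MR² = (2/5)(0.278)(0.32)² = 0.011387 kg m^2; centre at d = 0.336 m, so I = I_cm + Md² gives I = 0.011387 + (0.278)(0.336)² = 0.042772 kg m^2.
Solid disk: I_cm = (1/2)MR² = (1/2)(3.25)(0.125)² = 0.025391 kg m^2; centre at d = 0.559 m, so I = I_cm + Md² gives I = 0.025391 + (3.25)(0.559)² = 1.041 kg m^2.
Total I = 1.6118 + 0.042772 + 1.041 = 2.6956 kg m^2.

2.70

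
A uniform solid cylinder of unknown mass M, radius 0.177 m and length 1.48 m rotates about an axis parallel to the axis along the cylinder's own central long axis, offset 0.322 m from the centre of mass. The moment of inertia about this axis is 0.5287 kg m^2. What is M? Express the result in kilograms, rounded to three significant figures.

I = I_cm + Md² = (1/2)MR² + Md² = M·[0.5·(0.177)² + (0.322)²] = M·0.11935.
So M = 0.5287 / 0.11935 = 4.4299 kg.

4.43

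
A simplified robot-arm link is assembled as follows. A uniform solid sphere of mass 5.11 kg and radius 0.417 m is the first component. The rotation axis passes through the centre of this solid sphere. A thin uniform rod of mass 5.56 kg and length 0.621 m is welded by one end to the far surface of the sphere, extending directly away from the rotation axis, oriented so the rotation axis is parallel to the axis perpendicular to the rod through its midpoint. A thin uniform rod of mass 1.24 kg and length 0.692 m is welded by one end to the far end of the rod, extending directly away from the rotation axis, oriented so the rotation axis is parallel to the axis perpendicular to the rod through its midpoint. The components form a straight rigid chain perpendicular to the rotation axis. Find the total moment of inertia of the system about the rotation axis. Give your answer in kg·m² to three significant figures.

Solid sphere: I_cm = (2/5)MR² = (2/5)(5.11)(0.417)² = 0.35543 kg·m²; axis through the centre, so I = 0.35543 kg·m².
Thin rod: I_cm = (1/12)ML² = (1/12)(5.56)(0.621)² = 0.17868 kg·m²; centre at d = 0.417 + 0.3105 = 0.7275 m, so the parallel axis theorem gives I = 0.17868 + (5.56)(0.7275)² = 3.1213 kg·m².
Thin rod: I_cm = (1/12)ML² = (1/12)(1.24)(0.692)² = 0.049483 kg·m²; centre at d = 0.417 + 0.3105 + 0.3105 + 0.346 = 1.384 m, so the parallel axis theorem gives I = 0.049483 + (1.24)(1.384)² = 2.4246 kg·m².
Total I = 0.35543 + 3.1213 + 2.4246 = 5.9014 kg·m².

5.90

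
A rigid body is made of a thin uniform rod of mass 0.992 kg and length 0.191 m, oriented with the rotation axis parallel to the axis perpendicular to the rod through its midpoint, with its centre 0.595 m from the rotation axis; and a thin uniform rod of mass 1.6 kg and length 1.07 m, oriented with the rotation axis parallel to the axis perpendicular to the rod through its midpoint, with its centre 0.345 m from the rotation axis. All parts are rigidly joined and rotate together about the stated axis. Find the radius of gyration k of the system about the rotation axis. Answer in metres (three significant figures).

0.519

Thin rod: I_cm = (1/12)ML² = (1/12)(0.992)(0.191)² = 0.0030158 kg m^2; centre at d = 0.595 m, so the parallel axis theorem gives I = 0.0030158 + (0.992)(0.595)² = 0.35421 kg m^2.
Thin rod: I_cm = (1/12)ML² = (1/12)(1.6)(1.07)² = 0.15265 kg m^2; centre at d = 0.345 m, so the parallel axis theorem gives I = 0.15265 + (1.6)(0.345)² = 0.34309 kg m^2.
Total I = 0.6973 kg m^2; total mass M = 2.592 kg.
k = √(I/M) = √(0.6973/2.592) = 0.51867 m.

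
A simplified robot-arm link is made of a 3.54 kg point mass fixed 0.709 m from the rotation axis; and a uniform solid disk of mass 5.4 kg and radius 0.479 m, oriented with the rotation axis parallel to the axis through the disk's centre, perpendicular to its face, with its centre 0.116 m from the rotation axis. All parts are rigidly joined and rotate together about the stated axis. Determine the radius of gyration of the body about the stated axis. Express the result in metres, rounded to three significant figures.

Point mass: I_cm = 0; centre at d = 0.709 m, so the parallel axis theorem gives I = 0 + (3.54)(0.709)² = 1.7795 kg m^2.
Solid disk: I_cm = (1/2)MR² = (1/2)(5.4)(0.479)² = 0.61949 kg m^2; centre at d = 0.116 m, so the parallel axis theorem gives I = 0.61949 + (5.4)(0.116)² = 0.69215 kg m^2.
Total I = 2.4716 kg m^2; total mass M = 8.94 kg.
k = √(I/M) = √(2.4716/8.94) = 0.5258 m.

0.526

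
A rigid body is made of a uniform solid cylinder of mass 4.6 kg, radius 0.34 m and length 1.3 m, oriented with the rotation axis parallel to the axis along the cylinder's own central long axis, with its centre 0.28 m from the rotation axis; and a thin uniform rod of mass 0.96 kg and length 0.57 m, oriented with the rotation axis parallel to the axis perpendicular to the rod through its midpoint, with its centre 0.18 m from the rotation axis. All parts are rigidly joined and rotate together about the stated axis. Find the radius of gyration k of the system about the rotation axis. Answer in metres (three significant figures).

0.351

Solid cylinder: I_cm = (1/2)MR² = (1/2)(4.6)(0.34)² = 0.26588 kg·m²; centre at d = 0.28 m, so I = I_cm + Md² gives I = 0.26588 + (4.6)(0.28)² = 0.62652 kg·m².
Thin rod: I_cm = (1/12)ML² = (1/12)(0.96)(0.57)² = 0.025992 kg·m²; centre at d = 0.18 m, so I = I_cm + Md² gives I = 0.025992 + (0.96)(0.18)² = 0.057096 kg·m².
Total I = 0.68362 kg·m²; total mass M = 5.56 kg.
k = √(I/M) = √(0.68362/5.56) = 0.35065 m.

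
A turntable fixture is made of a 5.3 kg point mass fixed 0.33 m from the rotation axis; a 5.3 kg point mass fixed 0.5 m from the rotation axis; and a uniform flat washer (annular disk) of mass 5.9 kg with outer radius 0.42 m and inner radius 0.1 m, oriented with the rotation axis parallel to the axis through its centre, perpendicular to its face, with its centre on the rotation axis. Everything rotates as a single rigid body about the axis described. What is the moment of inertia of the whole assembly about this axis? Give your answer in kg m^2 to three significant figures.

2.45

Point mass: I_cm = 0; centre at d = 0.33 m, so the parallel axis theorem gives I = 0 + (5.3)(0.33)² = 0.57717 kg m^2.
Point mass: I_cm = 0; centre at d = 0.5 m, so the parallel axis theorem gives I = 0 + (5.3)(0.5)² = 1.325 kg m^2.
Annular disk: I_cm = (1/2)M(R²+r²) = (1/2)(5.9)[(0.42)² + (0.1)²] = 0.54988 kg m^2; axis through the centre, so I = 0.54988 kg m^2.
Total I = 0.57717 + 1.325 + 0.54988 = 2.452 kg m^2.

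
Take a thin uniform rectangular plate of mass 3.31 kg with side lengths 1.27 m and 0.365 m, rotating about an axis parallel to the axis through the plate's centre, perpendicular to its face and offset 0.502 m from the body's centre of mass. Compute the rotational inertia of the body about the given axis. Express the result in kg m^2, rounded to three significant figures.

1.32

I_cm = (1/12)M(a²+b²) = (1/12)(3.31)[(1.27)² + (0.365)²] = 0.48164 kg m^2; centre at d = 0.502 m, so the parallel axis theorem gives I = 0.48164 + (3.31)(0.502)² = 1.3158 kg m^2.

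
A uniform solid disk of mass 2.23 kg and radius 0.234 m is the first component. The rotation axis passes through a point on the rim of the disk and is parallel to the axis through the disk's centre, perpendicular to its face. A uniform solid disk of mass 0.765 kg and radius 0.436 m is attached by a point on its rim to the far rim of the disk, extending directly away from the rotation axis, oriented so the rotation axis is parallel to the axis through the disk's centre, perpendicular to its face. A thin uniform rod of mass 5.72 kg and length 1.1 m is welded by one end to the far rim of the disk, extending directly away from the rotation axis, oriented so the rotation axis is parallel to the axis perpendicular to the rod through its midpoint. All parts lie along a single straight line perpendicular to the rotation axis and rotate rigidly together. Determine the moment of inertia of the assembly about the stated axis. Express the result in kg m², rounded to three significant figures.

Solid disk: I_cm = (1/2)MR² = (1/2)(2.23)(0.234)² = 0.061053 kg m²; centre at d = 0.234 m, so the parallel axis theorem gives I = 0.061053 + (2.23)(0.234)² = 0.18316 kg m².
Solid disk: I_cm = (1/2)MR² = (1/2)(0.765)(0.436)² = 0.072712 kg m²; centre at d = 0.234 + 0.234 + 0.436 = 0.904 m, so the parallel axis theorem gives I = 0.072712 + (0.765)(0.904)² = 0.69788 kg m².
Thin rod: I_cm = (1/12)ML² = (1/12)(5.72)(1.1)² = 0.57677 kg m²; centre at d = 0.234 + 0.234 + 0.436 + 0.436 + 0.55 = 1.89 m, so the parallel axis theorem gives I = 0.57677 + (5.72)(1.89)² = 21.009 kg m².
Total I = 0.18316 + 0.69788 + 21.009 = 21.89 kg m².

21.9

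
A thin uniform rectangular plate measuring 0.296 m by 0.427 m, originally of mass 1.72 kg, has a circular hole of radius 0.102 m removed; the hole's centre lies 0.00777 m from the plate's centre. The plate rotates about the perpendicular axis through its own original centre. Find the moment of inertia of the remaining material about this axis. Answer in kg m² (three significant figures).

0.0364

Unpierced body about its centre: I₀ = (1/12)M(a²+b²) = (1/12)(1.72)[(0.296)² + (0.427)²] = 0.038692 kg m².
The removed disk has mass m = M·πr²/(ab) = (1.72)·π(0.102)²/(0.296·0.427) = 0.44479 kg (same uniform areal density).
Its moment of inertia about the rotation axis (parallel-axis theorem): I_hole = (1/2)mr² + md² = (1/2)(0.44479)(0.102)² + (0.44479)(0.00777)² = 0.0023407 kg m².
Treating the hole as negative mass, I = I₀ − I_hole = 0.038692 − 0.0023407 = 0.036351 kg m².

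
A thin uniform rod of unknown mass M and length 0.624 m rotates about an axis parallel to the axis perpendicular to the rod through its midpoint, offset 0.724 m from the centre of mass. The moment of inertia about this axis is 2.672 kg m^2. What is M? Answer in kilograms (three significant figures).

I = I_cm + Md² = (1/12)ML² + Md² = M·[0.0833333·(0.624)² + (0.724)²] = M·0.55662.
So M = 2.672 / 0.55662 = 4.8004 kg.

4.80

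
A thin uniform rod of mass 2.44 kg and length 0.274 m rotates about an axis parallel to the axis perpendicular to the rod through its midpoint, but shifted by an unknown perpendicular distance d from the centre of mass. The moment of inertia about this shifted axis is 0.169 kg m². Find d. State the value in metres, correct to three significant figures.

About the centre-of-mass axis, I_cm = (1/12)ML² = (1/12)(2.44)(0.274)² = 0.015265 kg m².
Parallel axis theorem: I = I_cm + Md², so Md² = 0.169 − 0.015265 = 0.15373 kg m².
d = √(0.15373 / 2.44) = 0.25101 m.

0.251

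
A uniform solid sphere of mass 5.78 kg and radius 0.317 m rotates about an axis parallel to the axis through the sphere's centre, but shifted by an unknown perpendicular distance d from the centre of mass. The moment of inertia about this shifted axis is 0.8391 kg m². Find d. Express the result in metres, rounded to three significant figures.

About the centre-of-mass axis, I_cm = (2/5)MR² = (2/5)(5.78)(0.317)² = 0.23233 kg m².
Parallel axis theorem: I = I_cm + Md², so Md² = 0.8391 − 0.23233 = 0.60677 kg m².
d = √(0.60677 / 5.78) = 0.324 m.

0.324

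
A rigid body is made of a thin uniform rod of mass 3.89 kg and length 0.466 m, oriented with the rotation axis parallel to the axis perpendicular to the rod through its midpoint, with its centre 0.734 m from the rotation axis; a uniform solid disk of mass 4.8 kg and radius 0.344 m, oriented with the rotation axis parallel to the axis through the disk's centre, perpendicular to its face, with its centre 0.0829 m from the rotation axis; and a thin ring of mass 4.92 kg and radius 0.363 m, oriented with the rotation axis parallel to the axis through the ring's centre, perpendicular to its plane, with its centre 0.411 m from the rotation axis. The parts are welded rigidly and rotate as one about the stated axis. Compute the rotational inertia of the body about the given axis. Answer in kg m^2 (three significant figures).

Thin rod: I_cm = (1/12)ML² = (1/12)(3.89)(0.466)² = 0.070395 kg m^2; centre at d = 0.734 m, so I = I_cm + Md² gives I = 0.070395 + (3.89)(0.734)² = 2.1662 kg m^2.
Solid disk: I_cm = (1/2)MR² = (1/2)(4.8)(0.344)² = 0.28401 kg m^2; centre at d = 0.0829 m, so I = I_cm + Md² gives I = 0.28401 + (4.8)(0.0829)² = 0.31699 kg m^2.
Thin ring: I_cm = MR² = (4.92)(0.363)² = 0.6483 kg m^2; centre at d = 0.411 m, so I = I_cm + Md² gives I = 0.6483 + (4.92)(0.411)² = 1.4794 kg m^2.
Total I = 2.1662 + 0.31699 + 1.4794 = 3.9625 kg m^2.

3.96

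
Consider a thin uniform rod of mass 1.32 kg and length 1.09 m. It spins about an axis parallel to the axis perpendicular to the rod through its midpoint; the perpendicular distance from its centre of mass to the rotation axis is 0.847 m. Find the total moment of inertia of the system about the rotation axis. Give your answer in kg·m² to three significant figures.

1.08

I_cm = (1/12)ML² = (1/12)(1.32)(1.09)² = 0.13069 kg·m²; centre at d = 0.847 m, so I = I_cm + Md² gives I = 0.13069 + (1.32)(0.847)² = 1.0777 kg·m².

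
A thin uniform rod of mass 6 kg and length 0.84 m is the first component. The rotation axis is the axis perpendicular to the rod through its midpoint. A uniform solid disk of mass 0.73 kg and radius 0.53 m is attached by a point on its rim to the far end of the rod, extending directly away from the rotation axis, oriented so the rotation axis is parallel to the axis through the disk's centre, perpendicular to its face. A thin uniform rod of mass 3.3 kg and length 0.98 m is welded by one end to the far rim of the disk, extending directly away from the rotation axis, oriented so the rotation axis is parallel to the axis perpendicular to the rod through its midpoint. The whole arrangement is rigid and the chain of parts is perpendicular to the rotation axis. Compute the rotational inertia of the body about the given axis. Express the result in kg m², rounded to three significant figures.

14.2

Thin rod: I_cm = (1/12)ML² = (1/12)(6)(0.84)² = 0.3528 kg m²; axis through the centre, so I = 0.3528 kg m².
Solid disk: I_cm = (1/2)MR² = (1/2)(0.73)(0.53)² = 0.10253 kg m²; centre at d = 0.42 + 0.53 = 0.95 m, so the parallel axis theorem gives I = 0.10253 + (0.73)(0.95)² = 0.76135 kg m².
Thin rod: I_cm = (1/12)ML² = (1/12)(3.3)(0.98)² = 0.26411 kg m²; centre at d = 0.42 + 0.53 + 0.53 + 0.49 = 1.97 m, so the parallel axis theorem gives I = 0.26411 + (3.3)(1.97)² = 13.071 kg m².
Total I = 0.3528 + 0.76135 + 13.071 = 14.185 kg m².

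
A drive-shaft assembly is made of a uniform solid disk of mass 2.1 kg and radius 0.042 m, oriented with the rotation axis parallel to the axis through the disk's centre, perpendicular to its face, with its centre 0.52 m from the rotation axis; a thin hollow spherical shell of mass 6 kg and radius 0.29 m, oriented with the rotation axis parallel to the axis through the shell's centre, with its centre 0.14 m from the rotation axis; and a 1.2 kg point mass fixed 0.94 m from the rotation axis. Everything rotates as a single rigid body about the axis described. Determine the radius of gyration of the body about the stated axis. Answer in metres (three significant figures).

Solid disk: I_cm = (1/2)MR² = (1/2)(2.1)(0.042)² = 0.0018522 kg m^2; centre at d = 0.52 m, so I = I_cm + Md² gives I = 0.0018522 + (2.1)(0.52)² = 0.56969 kg m^2.
Spherical shell: I_cm = (2/3)MR² = (2/3)(6)(0.29)² = 0.3364 kg m^2; centre at d = 0.14 m, so I = I_cm + Md² gives I = 0.3364 + (6)(0.14)² = 0.454 kg m^2.
Point mass: I_cm = 0; centre at d = 0.94 m, so I = I_cm + Md² gives I = 0 + (1.2)(0.94)² = 1.0603 kg m^2.
Total I = 2.084 kg m^2; total mass M = 9.3 kg.
k = √(I/M) = √(2.084/9.3) = 0.47338 m.

0.473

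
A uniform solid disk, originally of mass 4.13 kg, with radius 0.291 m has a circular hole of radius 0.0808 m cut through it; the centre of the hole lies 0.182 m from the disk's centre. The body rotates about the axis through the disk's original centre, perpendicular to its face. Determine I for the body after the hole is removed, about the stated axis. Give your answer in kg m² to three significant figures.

Unpierced body about its centre: I₀ = (1/2)MR² = (1/2)(4.13)(0.291)² = 0.17487 kg m².
The removed disk has mass m = M·(r/R)² = (4.13)(0.0808/0.291)² = 0.31841 kg (same uniform areal density).
Its moment of inertia about the rotation axis (parallel-axis theorem): I_hole = (1/2)mr² + md² = (1/2)(0.31841)(0.0808)² + (0.31841)(0.182)² = 0.011586 kg m².
Treating the hole as negative mass, I = I₀ − I_hole = 0.17487 − 0.011586 = 0.16328 kg m².

0.163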